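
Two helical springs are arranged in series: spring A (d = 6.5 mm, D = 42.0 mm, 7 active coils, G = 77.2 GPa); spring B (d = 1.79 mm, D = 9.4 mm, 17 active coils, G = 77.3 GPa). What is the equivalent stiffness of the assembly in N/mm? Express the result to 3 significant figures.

k_A = Gd⁴/(8D³N_a) = (77.2×10³)(6.5⁴)/(8·42.0³·7) = 33.215 N/mm
k_B = Gd⁴/(8D³N_a) = (77.3×10³)(1.79⁴)/(8·9.4³·17) = 7.0254 N/mm
Series: 1/k_eq = 1/33.215 + 1/7.0254 = 0.17245; k_eq = 5.7988 N/mm

5.80 N/mm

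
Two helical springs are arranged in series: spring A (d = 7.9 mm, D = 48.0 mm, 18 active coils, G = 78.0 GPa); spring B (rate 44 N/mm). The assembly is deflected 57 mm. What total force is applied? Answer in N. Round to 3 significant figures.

759 N

k_A = Gd⁴/(8D³N_a) = (78.0×10³)(7.9⁴)/(8·48.0³·18) = 19.077 N/mm
Series: 1/k_eq = 1/19.077 + 1/44 = 0.075146; k_eq = 13.307 N/mm
F = k_eq·δ = 13.307·57 = 758.53 N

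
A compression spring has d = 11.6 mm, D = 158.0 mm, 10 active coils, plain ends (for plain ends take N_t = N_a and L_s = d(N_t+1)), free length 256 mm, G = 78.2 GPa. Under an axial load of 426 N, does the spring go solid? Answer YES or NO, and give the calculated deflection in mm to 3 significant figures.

NO, δ = 94.9 mm

k = Gd⁴/(8D³N_a) = (78.2×10³)(11.6⁴)/(8·158.0³·10) = 4.4872 N/mm
N_t = 10; L_s = 11.6·11 = 127.6 mm; δ_solid = L₀ − L_s = 256 − 127.6 = 128.4 mm
δ = F/k = 426/4.4872 = 94.936 mm
δ < δ_solid → spring does not go solid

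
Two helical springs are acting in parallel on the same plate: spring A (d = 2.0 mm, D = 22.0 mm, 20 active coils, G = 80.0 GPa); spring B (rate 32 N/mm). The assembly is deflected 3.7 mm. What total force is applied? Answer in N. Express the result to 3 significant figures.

k_A = Gd⁴/(8D³N_a) = (80.0×10³)(2.0⁴)/(8·22.0³·20) = 0.75131 N/mm
Parallel: k_eq = 0.75131 + 32 = 32.751 N/mm
F = k_eq·δ = 32.751·3.7 = 121.18 N

121 N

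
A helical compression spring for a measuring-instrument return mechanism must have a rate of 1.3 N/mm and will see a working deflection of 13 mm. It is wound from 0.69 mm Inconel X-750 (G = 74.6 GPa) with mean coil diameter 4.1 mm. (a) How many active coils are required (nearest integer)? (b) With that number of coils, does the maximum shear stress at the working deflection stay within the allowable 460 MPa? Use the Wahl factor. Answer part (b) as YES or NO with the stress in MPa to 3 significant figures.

N_a = Gd⁴/(8D³k) = (74.6×10³)(0.69⁴)/(8·4.1³·1.3) = 23.59 → N_a = 24
Actual rate k = Gd⁴/(8D³·24) = 1.2779 N/mm
Working load F = kδ = 1.2779·13 = 16.612 N
C = 4.1/0.69 = 5.9420; K_W = (4C−1)/(4C−4)+0.615/C = 1.2553
τ_max = K_W·8FD/(πd³) = 1.2553·527.96 = 662.73 MPa
τ_max > 460 MPa → exceeds allowable

(a) 24 coils; (b) NO, τ_max = 663 MPa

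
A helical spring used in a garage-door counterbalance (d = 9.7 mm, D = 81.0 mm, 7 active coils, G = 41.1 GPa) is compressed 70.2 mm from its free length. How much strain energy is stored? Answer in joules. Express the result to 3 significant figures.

30.1 J

k = Gd⁴/(8D³N_a) = (41.1×10³)(9.7⁴)/(8·81.0³·7) = 12.226 N/mm
U = ½kδ² = 0.5 × 12.226 × 70.2² = 30125 N·mm = 30.125 J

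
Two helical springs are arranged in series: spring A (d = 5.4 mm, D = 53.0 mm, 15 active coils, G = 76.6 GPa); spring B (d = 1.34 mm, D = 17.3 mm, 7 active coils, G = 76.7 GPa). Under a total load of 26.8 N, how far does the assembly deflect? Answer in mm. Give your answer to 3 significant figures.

k_A = Gd⁴/(8D³N_a) = (76.6×10³)(5.4⁴)/(8·53.0³·15) = 3.6458 N/mm
k_B = Gd⁴/(8D³N_a) = (76.7×10³)(1.34⁴)/(8·17.3³·7) = 0.85288 N/mm
Series: 1/k_eq = 1/3.6458 + 1/0.85288 = 1.4468; k_eq = 0.69119 N/mm
δ = F/k_eq = 26.8/0.69119 = 38.774 mm

38.8 mm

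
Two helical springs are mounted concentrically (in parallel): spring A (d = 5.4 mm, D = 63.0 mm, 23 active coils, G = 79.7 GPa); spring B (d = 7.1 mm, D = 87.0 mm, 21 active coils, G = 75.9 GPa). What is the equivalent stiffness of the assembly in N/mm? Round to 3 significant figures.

k_A = Gd⁴/(8D³N_a) = (79.7×10³)(5.4⁴)/(8·63.0³·23) = 1.473 N/mm
k_B = Gd⁴/(8D³N_a) = (75.9×10³)(7.1⁴)/(8·87.0³·21) = 1.7434 N/mm
Parallel: k_eq = 1.473 + 1.7434 = 3.2164 N/mm

3.22 N/mm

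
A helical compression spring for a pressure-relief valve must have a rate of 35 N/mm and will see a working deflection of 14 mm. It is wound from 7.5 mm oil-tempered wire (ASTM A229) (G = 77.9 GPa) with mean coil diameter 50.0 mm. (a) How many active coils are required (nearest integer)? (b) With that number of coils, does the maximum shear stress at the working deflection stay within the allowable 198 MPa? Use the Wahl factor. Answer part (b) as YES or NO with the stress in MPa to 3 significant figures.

(a) 7 coils; (b) YES, τ_max = 182 MPa

N_a = Gd⁴/(8D³k) = (77.9×10³)(7.5⁴)/(8·50.0³·35) = 7.042 → N_a = 7
Actual rate k = Gd⁴/(8D³·7) = 35.211 N/mm
Working load F = kδ = 35.211·14 = 492.96 N
C = 50.0/7.5 = 6.6667; K_W = (4C−1)/(4C−4)+0.615/C = 1.2246
τ_max = K_W·8FD/(πd³) = 1.2246·148.78 = 182.19 MPa
τ_max ≤ 198 MPa → acceptable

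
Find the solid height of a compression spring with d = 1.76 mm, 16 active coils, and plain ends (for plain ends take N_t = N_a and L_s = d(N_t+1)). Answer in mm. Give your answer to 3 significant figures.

plain ends: N_t = N_a = 16
L_s = d·(N_t+1) = 1.76 × 17 = 29.92 mm

29.9 mm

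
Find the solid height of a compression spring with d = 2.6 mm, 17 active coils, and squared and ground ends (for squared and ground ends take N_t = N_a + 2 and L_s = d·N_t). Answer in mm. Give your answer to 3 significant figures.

squared and ground ends: N_t = N_a + 2 = 17 + 2 = 19
L_s = d·N_t = 2.6 × 19 = 49.4 mm

49.4 mm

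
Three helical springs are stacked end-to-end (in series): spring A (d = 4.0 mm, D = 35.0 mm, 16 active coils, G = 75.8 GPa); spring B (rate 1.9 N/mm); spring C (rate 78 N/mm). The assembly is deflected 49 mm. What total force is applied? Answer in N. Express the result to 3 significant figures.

59.6 N

k_A = Gd⁴/(8D³N_a) = (75.8×10³)(4.0⁴)/(8·35.0³·16) = 3.5359 N/mm
Series: 1/k_eq = 1/3.5359 + 1/1.9 + 1/78 = 0.82195; k_eq = 1.2166 N/mm
F = k_eq·δ = 1.2166·49 = 59.614 N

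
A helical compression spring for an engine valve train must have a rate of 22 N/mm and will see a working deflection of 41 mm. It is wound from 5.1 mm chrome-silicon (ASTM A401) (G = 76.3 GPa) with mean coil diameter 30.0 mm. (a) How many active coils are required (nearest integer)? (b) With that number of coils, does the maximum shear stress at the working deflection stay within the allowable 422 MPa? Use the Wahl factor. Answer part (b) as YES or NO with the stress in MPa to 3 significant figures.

(a) 11 coils; (b) NO, τ_max = 645 MPa

N_a = Gd⁴/(8D³k) = (76.3×10³)(5.1⁴)/(8·30.0³·22) = 10.86 → N_a = 11
Actual rate k = Gd⁴/(8D³·11) = 21.725 N/mm
Working load F = kδ = 21.725·41 = 890.72 N
C = 30.0/5.1 = 5.8824; K_W = (4C−1)/(4C−4)+0.615/C = 1.2582
τ_max = K_W·8FD/(πd³) = 1.2582·512.97 = 645.4 MPa
τ_max > 422 MPa → exceeds allowable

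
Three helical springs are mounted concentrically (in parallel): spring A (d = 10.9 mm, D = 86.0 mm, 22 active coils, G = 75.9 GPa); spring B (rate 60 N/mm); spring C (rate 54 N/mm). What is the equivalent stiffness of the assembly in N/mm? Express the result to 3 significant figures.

124 N/mm

k_A = Gd⁴/(8D³N_a) = (75.9×10³)(10.9⁴)/(8·86.0³·22) = 9.5706 N/mm
Parallel: k_eq = 9.5706 + 60 + 54 = 123.57 N/mm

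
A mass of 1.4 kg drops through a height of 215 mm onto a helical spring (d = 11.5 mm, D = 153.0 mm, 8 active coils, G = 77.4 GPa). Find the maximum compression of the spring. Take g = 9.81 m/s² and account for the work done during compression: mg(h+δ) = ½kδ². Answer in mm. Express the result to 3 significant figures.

k = Gd⁴/(8D³N_a) = (77.4×10³)(11.5⁴)/(8·153.0³·8) = 5.9058 N/mm
W = mg = 1.4 × 9.81 = 13.734 N
½kδ² − Wδ − Wh = 0 → δ = (W + √(W² + 2kWh))/k
δ = (13.734 + √(188.62 + 34877.4))/5.9058 = (13.734 + 187.26)/5.9058 = 34.033 mm

34.0 mm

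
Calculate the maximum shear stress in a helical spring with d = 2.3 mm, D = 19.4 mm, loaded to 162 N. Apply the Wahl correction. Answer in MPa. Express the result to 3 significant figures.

Spring index C = D/d = 19.4/2.3 = 8.4348
K_W = (4C−1)/(4C−4) + 0.615/C = 32.739/29.739 + 0.0729 = 1.1738
τ₀ = 8FD/(πd³) = 8·162·19.4/(π·2.3³) = 25142.4/38.224 = 657.77 MPa
τ_max = K·τ₀ = 1.1738 × 657.77 = 772.08 MPa

772 MPa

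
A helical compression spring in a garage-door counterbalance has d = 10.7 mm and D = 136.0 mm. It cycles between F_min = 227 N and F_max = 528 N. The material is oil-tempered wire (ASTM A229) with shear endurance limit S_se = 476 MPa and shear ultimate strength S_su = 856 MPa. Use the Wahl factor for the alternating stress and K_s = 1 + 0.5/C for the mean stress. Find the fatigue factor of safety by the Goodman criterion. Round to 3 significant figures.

4.37

C = D/d = 136.0/10.7 = 12.7103; K_W = (4C−1)/(4C−4)+0.615/C = 1.1124; K_s = 1+0.5/C = 1.0393
F_a = (F_max−F_min)/2 = 150.5 N; F_m = (F_max+F_min)/2 = 377.5 N
τ_a = K_W·8F_aD/(πd³) = 1.1124 × 42.547 = 47.33 MPa
τ_m = K_s·8F_mD/(πd³) = 1.0393 × 106.72 = 110.92 MPa
Goodman: 1/n_f = τ_a/S_se + τ_m/S_su = 47.33/476 + 110.92/856 = 0.09943 + 0.12958 = 0.22901
n_f = 1/0.22901 = 4.367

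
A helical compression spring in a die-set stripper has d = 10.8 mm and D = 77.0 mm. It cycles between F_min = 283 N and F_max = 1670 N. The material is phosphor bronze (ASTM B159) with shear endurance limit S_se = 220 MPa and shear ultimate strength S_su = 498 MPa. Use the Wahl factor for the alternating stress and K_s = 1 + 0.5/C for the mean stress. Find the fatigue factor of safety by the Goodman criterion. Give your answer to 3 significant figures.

C = D/d = 77.0/10.8 = 7.1296; K_W = (4C−1)/(4C−4)+0.615/C = 1.2086; K_s = 1+0.5/C = 1.0701
F_a = (F_max−F_min)/2 = 693.5 N; F_m = (F_max+F_min)/2 = 976.5 N
τ_a = K_W·8F_aD/(πd³) = 1.2086 × 107.95 = 130.47 MPa
τ_m = K_s·8F_mD/(πd³) = 1.0701 × 152 = 162.66 MPa
Goodman: 1/n_f = τ_a/S_se + τ_m/S_su = 130.47/220 + 162.66/498 = 0.59302 + 0.32662 = 0.91964
n_f = 1/0.91964 = 1.087

1.09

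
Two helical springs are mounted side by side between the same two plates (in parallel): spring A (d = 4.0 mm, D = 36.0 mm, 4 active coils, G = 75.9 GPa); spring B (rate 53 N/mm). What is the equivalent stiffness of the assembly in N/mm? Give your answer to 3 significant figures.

k_A = Gd⁴/(8D³N_a) = (75.9×10³)(4.0⁴)/(8·36.0³·4) = 13.014 N/mm
Parallel: k_eq = 13.014 + 53 = 66.014 N/mm

66.0 N/mm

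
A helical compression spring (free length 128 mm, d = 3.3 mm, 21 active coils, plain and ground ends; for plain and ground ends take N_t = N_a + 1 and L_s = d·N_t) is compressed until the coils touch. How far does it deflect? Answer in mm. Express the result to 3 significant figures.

55.4 mm

N_t = 22; L_s = 3.3·22 = 72.6 mm
δ_solid = L₀ − L_s = 128 − 72.6 = 55.4 mm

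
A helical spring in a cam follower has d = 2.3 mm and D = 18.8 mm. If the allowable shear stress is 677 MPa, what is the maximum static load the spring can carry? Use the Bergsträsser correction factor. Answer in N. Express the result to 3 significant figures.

C = D/d = 18.8/2.3 = 8.1739
K_B = (4C+2)/(4C−3) = 34.696/29.696 = 1.1684
τ_max = K·8FD/(πd³) → F_max = τ_allow·πd³/(8DK)
F_max = 677·π·2.3³/(8·18.8·1.1684) = 25877/175.72 = 147.26 N

147 N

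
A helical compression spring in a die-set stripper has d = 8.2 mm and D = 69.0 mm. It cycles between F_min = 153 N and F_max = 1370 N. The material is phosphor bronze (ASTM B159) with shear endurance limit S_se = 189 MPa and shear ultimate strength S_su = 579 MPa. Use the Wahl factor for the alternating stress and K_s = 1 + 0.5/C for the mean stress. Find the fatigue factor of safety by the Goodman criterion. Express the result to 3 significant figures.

0.607

C = D/d = 69.0/8.2 = 8.4146; K_W = (4C−1)/(4C−4)+0.615/C = 1.1742; K_s = 1+0.5/C = 1.0594
F_a = (F_max−F_min)/2 = 608.5 N; F_m = (F_max+F_min)/2 = 761.5 N
τ_a = K_W·8F_aD/(πd³) = 1.1742 × 193.91 = 227.7 MPa
τ_m = K_s·8F_mD/(πd³) = 1.0594 × 242.67 = 257.09 MPa
Goodman: 1/n_f = τ_a/S_se + τ_m/S_su = 227.7/189 + 257.09/579 = 1.20477 + 0.44402 = 1.6488
n_f = 1/1.6488 = 0.6065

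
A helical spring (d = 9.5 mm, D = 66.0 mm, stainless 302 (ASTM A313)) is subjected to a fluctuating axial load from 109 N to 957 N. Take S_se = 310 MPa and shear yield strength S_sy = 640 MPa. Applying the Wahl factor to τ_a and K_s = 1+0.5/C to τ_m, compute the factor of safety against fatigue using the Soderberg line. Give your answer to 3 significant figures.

2.00

C = D/d = 66.0/9.5 = 6.9474; K_W = (4C−1)/(4C−4)+0.615/C = 1.2146; K_s = 1+0.5/C = 1.0720
F_a = (F_max−F_min)/2 = 424 N; F_m = (F_max+F_min)/2 = 533 N
τ_a = K_W·8F_aD/(πd³) = 1.2146 × 83.115 = 100.95 MPa
τ_m = K_s·8F_mD/(πd³) = 1.0720 × 104.48 = 112 MPa
Soderberg: 1/n_f = τ_a/S_se + τ_m/S_sy = 100.95/310 + 112/640 = 0.32566 + 0.17500 = 0.50066
n_f = 1/0.50066 = 1.997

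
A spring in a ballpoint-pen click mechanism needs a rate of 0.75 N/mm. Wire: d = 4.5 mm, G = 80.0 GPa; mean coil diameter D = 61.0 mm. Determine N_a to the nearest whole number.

24

N_a = Gd⁴/(8D³k) = (80.0×10³ × 4.5⁴)/(8 × 61.0³ × 0.75)
    = 3.2805e+07 / 1.36189e+06 = 24.09 → 24 coils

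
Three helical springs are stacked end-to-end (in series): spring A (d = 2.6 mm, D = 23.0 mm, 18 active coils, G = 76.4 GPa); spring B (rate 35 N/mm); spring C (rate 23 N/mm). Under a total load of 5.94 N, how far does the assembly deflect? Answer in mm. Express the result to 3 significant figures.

k_A = Gd⁴/(8D³N_a) = (76.4×10³)(2.6⁴)/(8·23.0³·18) = 1.9927 N/mm
Series: 1/k_eq = 1/1.9927 + 1/35 + 1/23 = 0.57388; k_eq = 1.7425 N/mm
δ = F/k_eq = 5.94/1.7425 = 3.4089 mm

3.41 mm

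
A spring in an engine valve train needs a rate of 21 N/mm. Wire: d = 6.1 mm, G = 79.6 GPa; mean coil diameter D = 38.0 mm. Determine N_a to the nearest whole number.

12

N_a = Gd⁴/(8D³k) = (79.6×10³ × 6.1⁴)/(8 × 38.0³ × 21)
    = 1.10213e+08 / 9.2185e+06 = 11.96 → 12 coils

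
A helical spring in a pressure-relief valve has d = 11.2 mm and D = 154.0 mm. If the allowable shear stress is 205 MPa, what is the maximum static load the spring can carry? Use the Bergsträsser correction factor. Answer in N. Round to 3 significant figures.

C = D/d = 154.0/11.2 = 13.7500
K_B = (4C+2)/(4C−3) = 57.000/52.000 = 1.0962
τ_max = K·8FD/(πd³) → F_max = τ_allow·πd³/(8DK)
F_max = 205·π·11.2³/(8·154.0·1.0962) = 9.0481e+05/1350.5 = 670 N

670 N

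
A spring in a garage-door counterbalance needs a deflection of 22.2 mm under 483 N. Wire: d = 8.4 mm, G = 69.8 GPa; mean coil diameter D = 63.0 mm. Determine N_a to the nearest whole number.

8

Required rate k = F/δ = 483/22.2 = 21.757 N/mm
N_a = Gd⁴/(8D³k) = (69.8×10³ × 8.4⁴)/(8 × 63.0³ × 21.757)
    = 3.47514e+08 / 4.35217e+07 = 7.985 → 8 coils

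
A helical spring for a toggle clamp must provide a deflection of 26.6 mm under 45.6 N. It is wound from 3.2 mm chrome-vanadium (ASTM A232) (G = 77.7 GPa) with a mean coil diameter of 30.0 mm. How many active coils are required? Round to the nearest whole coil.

Required rate k = F/δ = 45.6/26.6 = 1.7143 N/mm
N_a = Gd⁴/(8D³k) = (77.7×10³ × 3.2⁴)/(8 × 30.0³ × 1.7143)
    = 8.14744e+06 / 370286 = 22 → 22 coils

22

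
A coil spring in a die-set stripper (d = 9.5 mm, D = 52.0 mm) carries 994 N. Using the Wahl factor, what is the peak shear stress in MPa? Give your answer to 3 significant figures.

Spring index C = D/d = 52.0/9.5 = 5.4737
K_W = (4C−1)/(4C−4) + 0.615/C = 20.895/17.895 + 0.1124 = 1.2800
τ₀ = 8FD/(πd³) = 8·994·52.0/(π·9.5³) = 413504/2693.5 = 153.52 MPa
τ_max = K·τ₀ = 1.2800 × 153.52 = 196.5 MPa

197 MPa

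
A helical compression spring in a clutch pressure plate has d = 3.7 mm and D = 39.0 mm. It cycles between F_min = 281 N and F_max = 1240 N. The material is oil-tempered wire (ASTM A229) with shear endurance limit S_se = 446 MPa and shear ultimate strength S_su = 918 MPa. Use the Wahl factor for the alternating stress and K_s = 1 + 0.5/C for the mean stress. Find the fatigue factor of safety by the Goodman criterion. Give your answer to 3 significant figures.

C = D/d = 39.0/3.7 = 10.5405; K_W = (4C−1)/(4C−4)+0.615/C = 1.1370; K_s = 1+0.5/C = 1.0474
F_a = (F_max−F_min)/2 = 479.5 N; F_m = (F_max+F_min)/2 = 760.5 N
τ_a = K_W·8F_aD/(πd³) = 1.1370 × 940.13 = 1068.9 MPa
τ_m = K_s·8F_mD/(πd³) = 1.0474 × 1491.1 = 1561.8 MPa
Goodman: 1/n_f = τ_a/S_se + τ_m/S_su = 1068.9/446 + 1561.8/918 = 2.39661 + 1.70131 = 4.0979
n_f = 1/4.0979 = 0.244

0.244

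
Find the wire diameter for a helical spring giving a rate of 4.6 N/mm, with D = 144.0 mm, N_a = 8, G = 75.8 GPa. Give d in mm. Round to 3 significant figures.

10.4 mm

d = (8D³N_a·k / G)^(1/4) = (8·144.0³·8·4.6 / (75.8×10³))^0.25
  = (11597)^0.25 = 10.3774 mm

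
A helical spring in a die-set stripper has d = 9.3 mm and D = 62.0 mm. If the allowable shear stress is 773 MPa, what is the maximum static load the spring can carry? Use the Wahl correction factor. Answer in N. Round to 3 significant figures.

3220 N

C = D/d = 62.0/9.3 = 6.6667
K_W = (4C−1)/(4C−4) + 0.615/C = 25.667/22.667 + 0.0923 = 1.2246
τ_max = K·8FD/(πd³) → F_max = τ_allow·πd³/(8DK)
F_max = 773·π·9.3³/(8·62.0·1.2246) = 1.9533e+06/607.4 = 3215.9 N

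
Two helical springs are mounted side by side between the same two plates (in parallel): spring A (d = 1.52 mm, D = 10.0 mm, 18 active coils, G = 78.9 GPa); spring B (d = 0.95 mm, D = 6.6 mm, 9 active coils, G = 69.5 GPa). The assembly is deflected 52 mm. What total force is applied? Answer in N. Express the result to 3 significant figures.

294 N

k_A = Gd⁴/(8D³N_a) = (78.9×10³)(1.52⁴)/(8·10.0³·18) = 2.9248 N/mm
k_B = Gd⁴/(8D³N_a) = (69.5×10³)(0.95⁴)/(8·6.6³·9) = 2.7347 N/mm
Parallel: k_eq = 2.9248 + 2.7347 = 5.6595 N/mm
F = k_eq·δ = 5.6595·52 = 294.29 N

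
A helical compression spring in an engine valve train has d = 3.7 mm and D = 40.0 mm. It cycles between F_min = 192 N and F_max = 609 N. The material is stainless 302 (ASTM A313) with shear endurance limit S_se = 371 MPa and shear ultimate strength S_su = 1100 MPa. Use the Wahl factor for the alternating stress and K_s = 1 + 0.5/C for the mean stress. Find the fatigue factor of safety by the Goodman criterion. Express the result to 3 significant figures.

0.489

C = D/d = 40.0/3.7 = 10.8108; K_W = (4C−1)/(4C−4)+0.615/C = 1.1333; K_s = 1+0.5/C = 1.0462
F_a = (F_max−F_min)/2 = 208.5 N; F_m = (F_max+F_min)/2 = 400.5 N
τ_a = K_W·8F_aD/(πd³) = 1.1333 × 419.28 = 475.18 MPa
τ_m = K_s·8F_mD/(πd³) = 1.0462 × 805.37 = 842.62 MPa
Goodman: 1/n_f = τ_a/S_se + τ_m/S_su = 475.18/371 + 842.62/1100 = 1.28081 + 0.76602 = 2.0468
n_f = 1/2.0468 = 0.4886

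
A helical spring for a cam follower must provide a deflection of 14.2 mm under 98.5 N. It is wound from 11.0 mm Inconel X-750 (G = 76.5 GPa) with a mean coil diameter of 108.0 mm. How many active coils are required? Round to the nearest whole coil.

16

Required rate k = F/δ = 98.5/14.2 = 6.9366 N/mm
N_a = Gd⁴/(8D³k) = (76.5×10³ × 11.0⁴)/(8 × 108.0³ × 6.9366)
    = 1.12004e+09 / 6.99051e+07 = 16.02 → 16 coils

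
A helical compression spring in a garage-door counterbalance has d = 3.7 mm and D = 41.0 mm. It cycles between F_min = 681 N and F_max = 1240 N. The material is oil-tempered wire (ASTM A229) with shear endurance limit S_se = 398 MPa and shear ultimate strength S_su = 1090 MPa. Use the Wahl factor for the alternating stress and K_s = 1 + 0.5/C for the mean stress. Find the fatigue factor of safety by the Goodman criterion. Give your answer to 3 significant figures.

0.283

C = D/d = 41.0/3.7 = 11.0811; K_W = (4C−1)/(4C−4)+0.615/C = 1.1299; K_s = 1+0.5/C = 1.0451
F_a = (F_max−F_min)/2 = 279.5 N; F_m = (F_max+F_min)/2 = 960.5 N
τ_a = K_W·8F_aD/(πd³) = 1.1299 × 576.1 = 650.94 MPa
τ_m = K_s·8F_mD/(πd³) = 1.0451 × 1979.8 = 2069.1 MPa
Goodman: 1/n_f = τ_a/S_se + τ_m/S_su = 650.94/398 + 2069.1/1090 = 1.63552 + 1.89826 = 3.5338
n_f = 1/3.5338 = 0.283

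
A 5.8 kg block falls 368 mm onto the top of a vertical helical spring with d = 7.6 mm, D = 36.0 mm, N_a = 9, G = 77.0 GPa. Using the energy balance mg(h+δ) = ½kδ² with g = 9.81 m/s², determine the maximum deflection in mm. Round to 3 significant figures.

k = Gd⁴/(8D³N_a) = (77.0×10³)(7.6⁴)/(8·36.0³·9) = 76.472 N/mm
W = mg = 5.8 × 9.81 = 56.898 N
½kδ² − Wδ − Wh = 0 → δ = (W + √(W² + 2kWh))/k
δ = (56.898 + √(3237.4 + 3.20243e+06))/76.472 = (56.898 + 1790.4)/76.472 = 24.157 mm

24.2 mm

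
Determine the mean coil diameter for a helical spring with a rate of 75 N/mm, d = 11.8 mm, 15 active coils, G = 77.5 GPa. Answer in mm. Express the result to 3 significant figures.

D = (Gd⁴/(8N_a·k))^(1/3) = (77.5×10³·11.8⁴/(8·15·75))^(1/3)
  = (166950)^(1/3) = 55.0633 mm

55.1 mm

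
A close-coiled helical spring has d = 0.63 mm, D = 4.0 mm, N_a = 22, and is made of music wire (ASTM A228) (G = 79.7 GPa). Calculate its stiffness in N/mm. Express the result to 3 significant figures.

k = Gd⁴/(8D³N_a) = (79.7×10³ × 0.63⁴) / (8 × 4.0³ × 22)
  = 12555.1 / 11264 = 1.1146 N/mm

1.11 N/mm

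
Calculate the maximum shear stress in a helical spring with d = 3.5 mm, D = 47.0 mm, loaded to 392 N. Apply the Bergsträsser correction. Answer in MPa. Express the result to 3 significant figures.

1200 MPa

Spring index C = D/d = 47.0/3.5 = 13.4286
K_B = (4C+2)/(4C−3) = 55.714/50.714 = 1.0986
τ₀ = 8FD/(πd³) = 8·392·47.0/(π·3.5³) = 147392/134.7 = 1094.3 MPa
τ_max = K·τ₀ = 1.0986 × 1094.3 = 1202.1 MPa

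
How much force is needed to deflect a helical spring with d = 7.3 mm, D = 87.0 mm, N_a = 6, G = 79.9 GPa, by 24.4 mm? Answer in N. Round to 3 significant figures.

175 N

k = Gd⁴/(8D³N_a) = (79.9×10³)(7.3⁴)/(8·87.0³·6) = 7.1786 N/mm
F = k·δ = 7.1786 × 24.4 = 175.16 N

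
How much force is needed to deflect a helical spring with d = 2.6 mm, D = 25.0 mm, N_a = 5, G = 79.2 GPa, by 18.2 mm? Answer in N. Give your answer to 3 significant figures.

105 N

k = Gd⁴/(8D³N_a) = (79.2×10³)(2.6⁴)/(8·25.0³·5) = 5.7908 N/mm
F = k·δ = 5.7908 × 18.2 = 105.39 N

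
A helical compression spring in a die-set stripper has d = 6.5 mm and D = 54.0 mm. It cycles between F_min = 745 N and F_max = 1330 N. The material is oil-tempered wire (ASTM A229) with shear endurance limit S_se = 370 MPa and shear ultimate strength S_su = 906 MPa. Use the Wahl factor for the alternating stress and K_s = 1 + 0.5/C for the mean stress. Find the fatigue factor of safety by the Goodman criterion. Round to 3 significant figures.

C = D/d = 54.0/6.5 = 8.3077; K_W = (4C−1)/(4C−4)+0.615/C = 1.1767; K_s = 1+0.5/C = 1.0602
F_a = (F_max−F_min)/2 = 292.5 N; F_m = (F_max+F_min)/2 = 1037.5 N
τ_a = K_W·8F_aD/(πd³) = 1.1767 × 146.46 = 172.33 MPa
τ_m = K_s·8F_mD/(πd³) = 1.0602 × 519.5 = 550.76 MPa
Goodman: 1/n_f = τ_a/S_se + τ_m/S_su = 172.33/370 + 550.76/906 = 0.46577 + 0.60790 = 1.0737
n_f = 1/1.0737 = 0.9314

0.931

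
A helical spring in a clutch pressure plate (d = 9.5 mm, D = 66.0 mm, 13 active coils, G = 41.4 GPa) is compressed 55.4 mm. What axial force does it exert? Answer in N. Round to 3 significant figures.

k = Gd⁴/(8D³N_a) = (41.4×10³)(9.5⁴)/(8·66.0³·13) = 11.278 N/mm
F = k·δ = 11.278 × 55.4 = 624.8 N

625 N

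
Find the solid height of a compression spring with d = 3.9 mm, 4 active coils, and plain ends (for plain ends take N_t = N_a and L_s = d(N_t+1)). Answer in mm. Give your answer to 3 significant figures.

19.5 mm

plain ends: N_t = N_a = 4
L_s = d·(N_t+1) = 3.9 × 5 = 19.5 mm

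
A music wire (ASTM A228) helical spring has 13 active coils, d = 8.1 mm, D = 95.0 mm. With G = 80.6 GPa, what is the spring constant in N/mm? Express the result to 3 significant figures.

3.89 N/mm

k = Gd⁴/(8D³N_a) = (80.6×10³ × 8.1⁴) / (8 × 95.0³ × 13)
  = 3.46957e+08 / 8.9167e+07 = 3.8911 N/mm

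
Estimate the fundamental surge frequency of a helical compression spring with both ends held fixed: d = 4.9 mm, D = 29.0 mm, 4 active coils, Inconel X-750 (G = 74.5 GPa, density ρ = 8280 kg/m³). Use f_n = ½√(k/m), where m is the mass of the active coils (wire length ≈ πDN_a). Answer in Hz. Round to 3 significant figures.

492 Hz

k = Gd⁴/(8D³N_a) = (74.5×10³)(4.9⁴)/(8·29.0³·4) = 55.03 N/mm = 55030 N/m
Wire length L = πDN_a = π·29.0·4 = 364.42 mm
m = ρ·(πd²/4)·L = 8280 × 18.857×10⁻⁶ m² × 0.36442 m = 0.056901 kg
f_n = ½√(k/m) = 0.5·√(55030/0.056901) = 0.5·√(9.6711e+05) = 491.71 Hz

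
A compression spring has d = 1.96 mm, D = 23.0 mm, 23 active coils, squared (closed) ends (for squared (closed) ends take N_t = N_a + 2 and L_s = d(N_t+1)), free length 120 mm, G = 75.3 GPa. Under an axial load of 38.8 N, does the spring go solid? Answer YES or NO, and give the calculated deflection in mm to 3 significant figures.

k = Gd⁴/(8D³N_a) = (75.3×10³)(1.96⁴)/(8·23.0³·23) = 0.49638 N/mm
N_t = 25; L_s = 1.96·26 = 50.96 mm; δ_solid = L₀ − L_s = 120 − 50.96 = 69.04 mm
δ = F/k = 38.8/0.49638 = 78.165 mm
δ ≥ δ_solid → spring goes solid

YES, δ = 78.2 mm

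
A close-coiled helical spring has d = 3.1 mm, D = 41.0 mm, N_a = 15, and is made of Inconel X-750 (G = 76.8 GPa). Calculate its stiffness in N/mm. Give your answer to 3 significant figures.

0.858 N/mm

k = Gd⁴/(8D³N_a) = (76.8×10³ × 3.1⁴) / (8 × 41.0³ × 15)
  = 7.09264e+06 / 8.27052e+06 = 0.85758 N/mm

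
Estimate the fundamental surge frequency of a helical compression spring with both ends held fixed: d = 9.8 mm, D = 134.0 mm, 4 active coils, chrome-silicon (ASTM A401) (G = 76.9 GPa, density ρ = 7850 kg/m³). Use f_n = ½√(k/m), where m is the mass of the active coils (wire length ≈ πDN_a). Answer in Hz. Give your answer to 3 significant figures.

48.1 Hz

k = Gd⁴/(8D³N_a) = (76.9×10³)(9.8⁴)/(8·134.0³·4) = 9.2123 N/mm = 9212.3 N/m
Wire length L = πDN_a = π·134.0·4 = 1683.9 mm
m = ρ·(πd²/4)·L = 7850 × 75.43×10⁻⁶ m² × 1.6839 m = 0.99707 kg
f_n = ½√(k/m) = 0.5·√(9212.3/0.99707) = 0.5·√(9239.3) = 48.061 Hz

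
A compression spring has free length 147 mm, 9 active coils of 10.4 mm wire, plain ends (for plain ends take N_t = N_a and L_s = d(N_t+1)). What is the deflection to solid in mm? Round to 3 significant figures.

N_t = 9; L_s = 10.4·10 = 104 mm
δ_solid = L₀ − L_s = 147 − 104 = 43 mm

43.0 mm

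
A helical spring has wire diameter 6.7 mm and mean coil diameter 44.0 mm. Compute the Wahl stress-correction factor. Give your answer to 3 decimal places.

1.228

C = D/d = 44.0/6.7 = 6.5672
K_W = (4C−1)/(4C−4) + 0.615/C = 25.269/22.269 + 0.0936 = 1.2284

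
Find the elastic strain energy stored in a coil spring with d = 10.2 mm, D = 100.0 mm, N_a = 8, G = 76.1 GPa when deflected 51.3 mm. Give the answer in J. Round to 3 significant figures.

16.9 J

k = Gd⁴/(8D³N_a) = (76.1×10³)(10.2⁴)/(8·100.0³·8) = 12.871 N/mm
U = ½kδ² = 0.5 × 12.871 × 51.3² = 16936 N·mm = 16.936 J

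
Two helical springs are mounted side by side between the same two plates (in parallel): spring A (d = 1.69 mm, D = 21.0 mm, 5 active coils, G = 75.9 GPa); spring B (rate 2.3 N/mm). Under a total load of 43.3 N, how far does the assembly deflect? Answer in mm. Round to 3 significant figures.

10.9 mm

k_A = Gd⁴/(8D³N_a) = (75.9×10³)(1.69⁴)/(8·21.0³·5) = 1.6714 N/mm
Parallel: k_eq = 1.6714 + 2.3 = 3.9714 N/mm
δ = F/k_eq = 43.3/3.9714 = 10.903 mm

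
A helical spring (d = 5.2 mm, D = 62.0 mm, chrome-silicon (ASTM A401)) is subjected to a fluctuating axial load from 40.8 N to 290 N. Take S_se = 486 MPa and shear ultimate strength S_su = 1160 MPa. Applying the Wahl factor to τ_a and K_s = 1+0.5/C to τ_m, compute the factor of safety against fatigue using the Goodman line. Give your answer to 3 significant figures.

2.04

C = D/d = 62.0/5.2 = 11.9231; K_W = (4C−1)/(4C−4)+0.615/C = 1.1202; K_s = 1+0.5/C = 1.0419
F_a = (F_max−F_min)/2 = 124.6 N; F_m = (F_max+F_min)/2 = 165.4 N
τ_a = K_W·8F_aD/(πd³) = 1.1202 × 139.91 = 156.73 MPa
τ_m = K_s·8F_mD/(πd³) = 1.0419 × 185.72 = 193.51 MPa
Goodman: 1/n_f = τ_a/S_se + τ_m/S_su = 156.73/486 + 193.51/1160 = 0.32249 + 0.16682 = 0.48931
n_f = 1/0.48931 = 2.044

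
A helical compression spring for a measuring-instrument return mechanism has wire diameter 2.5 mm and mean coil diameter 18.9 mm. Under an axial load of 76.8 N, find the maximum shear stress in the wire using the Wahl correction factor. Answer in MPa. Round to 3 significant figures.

283 MPa

Spring index C = D/d = 18.9/2.5 = 7.5600
K_W = (4C−1)/(4C−4) + 0.615/C = 29.240/26.240 + 0.0813 = 1.1957
τ₀ = 8FD/(πd³) = 8·76.8·18.9/(π·2.5³) = 11612.2/49.087 = 236.56 MPa
τ_max = K·τ₀ = 1.1957 × 236.56 = 282.85 MPa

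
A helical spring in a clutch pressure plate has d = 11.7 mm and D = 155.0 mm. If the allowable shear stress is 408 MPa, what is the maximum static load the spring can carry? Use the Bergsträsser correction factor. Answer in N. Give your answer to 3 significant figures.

C = D/d = 155.0/11.7 = 13.2479
K_B = (4C+2)/(4C−3) = 54.991/49.991 = 1.1000
τ_max = K·8FD/(πd³) → F_max = τ_allow·πd³/(8DK)
F_max = 408·π·11.7³/(8·155.0·1.1000) = 2.0529e+06/1364 = 1505 N

1510 N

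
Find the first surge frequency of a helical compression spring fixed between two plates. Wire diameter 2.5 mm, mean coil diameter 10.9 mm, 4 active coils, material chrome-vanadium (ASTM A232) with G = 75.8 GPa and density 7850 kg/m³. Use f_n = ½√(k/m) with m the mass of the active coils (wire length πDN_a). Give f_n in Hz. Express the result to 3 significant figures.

1840 Hz

k = Gd⁴/(8D³N_a) = (75.8×10³)(2.5⁴)/(8·10.9³·4) = 71.45 N/mm = 71450 N/m
Wire length L = πDN_a = π·10.9·4 = 136.97 mm
m = ρ·(πd²/4)·L = 7850 × 4.9087×10⁻⁶ m² × 0.13697 m = 0.0052781 kg
f_n = ½√(k/m) = 0.5·√(71450/0.0052781) = 0.5·√(1.3537e+07) = 1839.6 Hz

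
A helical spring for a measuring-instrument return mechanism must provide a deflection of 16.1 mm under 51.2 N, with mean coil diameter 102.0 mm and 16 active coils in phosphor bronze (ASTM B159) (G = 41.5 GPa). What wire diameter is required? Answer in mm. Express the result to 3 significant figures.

Required rate k = F/δ = 51.2/16.1 = 3.1801 N/mm
d = (8D³N_a·k / G)^(1/4) = (8·102.0³·16·3.1801 / (41.5×10³))^0.25
  = (10409)^0.25 = 10.1007 mm

10.1 mm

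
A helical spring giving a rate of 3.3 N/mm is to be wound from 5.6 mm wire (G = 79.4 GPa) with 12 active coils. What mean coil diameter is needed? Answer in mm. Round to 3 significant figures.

D = (Gd⁴/(8N_a·k))^(1/3) = (79.4×10³·5.6⁴/(8·12·3.3))^(1/3)
  = (246483)^(1/3) = 62.6993 mm

62.7 mm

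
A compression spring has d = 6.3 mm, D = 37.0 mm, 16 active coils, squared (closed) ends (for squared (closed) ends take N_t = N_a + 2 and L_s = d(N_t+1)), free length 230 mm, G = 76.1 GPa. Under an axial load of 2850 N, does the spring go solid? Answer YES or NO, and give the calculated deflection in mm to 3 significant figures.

YES, δ = 154 mm

k = Gd⁴/(8D³N_a) = (76.1×10³)(6.3⁴)/(8·37.0³·16) = 18.49 N/mm
N_t = 18; L_s = 6.3·19 = 119.7 mm; δ_solid = L₀ − L_s = 230 − 119.7 = 110.3 mm
δ = F/k = 2850/18.49 = 154.14 mm
δ ≥ δ_solid → spring goes solid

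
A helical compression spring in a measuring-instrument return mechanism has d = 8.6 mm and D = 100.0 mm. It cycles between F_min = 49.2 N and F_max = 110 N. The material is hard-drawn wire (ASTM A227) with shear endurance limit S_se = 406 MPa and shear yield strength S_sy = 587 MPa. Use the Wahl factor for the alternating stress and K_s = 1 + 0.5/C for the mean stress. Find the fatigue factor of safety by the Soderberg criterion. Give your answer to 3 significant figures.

C = D/d = 100.0/8.6 = 11.6279; K_W = (4C−1)/(4C−4)+0.615/C = 1.1235; K_s = 1+0.5/C = 1.0430
F_a = (F_max−F_min)/2 = 30.4 N; F_m = (F_max+F_min)/2 = 79.6 N
τ_a = K_W·8F_aD/(πd³) = 1.1235 × 12.171 = 13.673 MPa
τ_m = K_s·8F_mD/(πd³) = 1.0430 × 31.868 = 33.239 MPa
Soderberg: 1/n_f = τ_a/S_se + τ_m/S_sy = 13.673/406 + 33.239/587 = 0.03368 + 0.05662 = 0.090303
n_f = 1/0.090303 = 11.07

11.1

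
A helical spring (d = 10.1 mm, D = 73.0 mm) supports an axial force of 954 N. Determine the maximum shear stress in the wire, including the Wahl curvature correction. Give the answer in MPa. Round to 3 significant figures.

Spring index C = D/d = 73.0/10.1 = 7.2277
K_W = (4C−1)/(4C−4) + 0.615/C = 27.911/24.911 + 0.0851 = 1.2055
τ₀ = 8FD/(πd³) = 8·954·73.0/(π·10.1³) = 557136/3236.8 = 172.13 MPa
τ_max = K·τ₀ = 1.2055 × 172.13 = 207.5 MPa

208 MPa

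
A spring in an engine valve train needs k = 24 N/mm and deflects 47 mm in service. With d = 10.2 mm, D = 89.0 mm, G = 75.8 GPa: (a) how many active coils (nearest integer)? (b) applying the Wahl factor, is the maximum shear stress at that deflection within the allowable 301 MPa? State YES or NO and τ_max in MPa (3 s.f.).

(a) 6 coils; (b) YES, τ_max = 284 MPa

N_a = Gd⁴/(8D³k) = (75.8×10³)(10.2⁴)/(8·89.0³·24) = 6.062 → N_a = 6
Actual rate k = Gd⁴/(8D³·6) = 24.247 N/mm
Working load F = kδ = 24.247·47 = 1139.6 N
C = 89.0/10.2 = 8.7255; K_W = (4C−1)/(4C−4)+0.615/C = 1.1676
τ_max = K_W·8FD/(πd³) = 1.1676·243.38 = 284.16 MPa
τ_max ≤ 301 MPa → acceptable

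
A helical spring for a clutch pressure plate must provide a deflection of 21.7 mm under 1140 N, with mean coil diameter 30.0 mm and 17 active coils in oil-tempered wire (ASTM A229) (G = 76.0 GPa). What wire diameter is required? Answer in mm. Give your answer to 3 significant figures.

Required rate k = F/δ = 1140/21.7 = 52.535 N/mm
d = (8D³N_a·k / G)^(1/4) = (8·30.0³·17·52.535 / (76.0×10³))^0.25
  = (2538.2)^0.25 = 7.0980 mm

7.10 mm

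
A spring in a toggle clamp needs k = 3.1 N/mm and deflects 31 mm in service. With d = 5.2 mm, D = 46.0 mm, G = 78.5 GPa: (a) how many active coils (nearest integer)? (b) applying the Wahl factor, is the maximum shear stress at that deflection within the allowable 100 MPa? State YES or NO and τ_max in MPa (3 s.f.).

N_a = Gd⁴/(8D³k) = (78.5×10³)(5.2⁴)/(8·46.0³·3.1) = 23.78 → N_a = 24
Actual rate k = Gd⁴/(8D³·24) = 3.0712 N/mm
Working load F = kδ = 3.0712·31 = 95.207 N
C = 46.0/5.2 = 8.8462; K_W = (4C−1)/(4C−4)+0.615/C = 1.1651
τ_max = K_W·8FD/(πd³) = 1.1651·79.315 = 92.411 MPa
τ_max ≤ 100 MPa → acceptable

(a) 24 coils; (b) YES, τ_max = 92.4 MPa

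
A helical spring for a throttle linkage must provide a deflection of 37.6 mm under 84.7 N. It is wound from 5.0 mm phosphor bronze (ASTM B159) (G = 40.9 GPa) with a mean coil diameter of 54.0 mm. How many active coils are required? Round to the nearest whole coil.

Required rate k = F/δ = 84.7/37.6 = 2.2527 N/mm
N_a = Gd⁴/(8D³k) = (40.9×10³ × 5.0⁴)/(8 × 54.0³ × 2.2527)
    = 2.55625e+07 / 2.8377e+06 = 9.008 → 9 coils

9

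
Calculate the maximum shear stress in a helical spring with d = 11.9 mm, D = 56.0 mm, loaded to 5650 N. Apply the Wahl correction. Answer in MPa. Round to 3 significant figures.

637 MPa

Spring index C = D/d = 56.0/11.9 = 4.7059
K_W = (4C−1)/(4C−4) + 0.615/C = 17.824/14.824 + 0.1307 = 1.3331
τ₀ = 8FD/(πd³) = 8·5650·56.0/(π·11.9³) = 2.5312e+06/5294.1 = 478.12 MPa
τ_max = K·τ₀ = 1.3331 × 478.12 = 637.36 MPa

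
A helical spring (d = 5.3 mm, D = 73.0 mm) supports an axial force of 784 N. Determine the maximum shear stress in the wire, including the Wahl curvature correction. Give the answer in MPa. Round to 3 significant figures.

1080 MPa

Spring index C = D/d = 73.0/5.3 = 13.7736
K_W = (4C−1)/(4C−4) + 0.615/C = 54.094/51.094 + 0.0447 = 1.1034
τ₀ = 8FD/(πd³) = 8·784·73.0/(π·5.3³) = 457856/467.71 = 978.93 MPa
τ_max = K·τ₀ = 1.1034 × 978.93 = 1080.1 MPa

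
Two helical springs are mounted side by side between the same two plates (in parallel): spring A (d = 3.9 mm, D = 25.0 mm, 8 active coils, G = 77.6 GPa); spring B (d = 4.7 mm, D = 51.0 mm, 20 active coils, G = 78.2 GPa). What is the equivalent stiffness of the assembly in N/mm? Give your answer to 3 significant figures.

19.8 N/mm

k_A = Gd⁴/(8D³N_a) = (77.6×10³)(3.9⁴)/(8·25.0³·8) = 17.952 N/mm
k_B = Gd⁴/(8D³N_a) = (78.2×10³)(4.7⁴)/(8·51.0³·20) = 1.7979 N/mm
Parallel: k_eq = 17.952 + 1.7979 = 19.75 N/mm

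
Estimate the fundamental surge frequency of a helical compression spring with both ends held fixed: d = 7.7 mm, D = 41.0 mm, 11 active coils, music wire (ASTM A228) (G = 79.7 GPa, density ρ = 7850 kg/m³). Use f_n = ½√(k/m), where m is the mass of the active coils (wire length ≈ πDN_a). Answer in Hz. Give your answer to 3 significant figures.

149 Hz

k = Gd⁴/(8D³N_a) = (79.7×10³)(7.7⁴)/(8·41.0³·11) = 46.194 N/mm = 46194 N/m
Wire length L = πDN_a = π·41.0·11 = 1416.9 mm
m = ρ·(πd²/4)·L = 7850 × 46.566×10⁻⁶ m² × 1.4169 m = 0.51793 kg
f_n = ½√(k/m) = 0.5·√(46194/0.51793) = 0.5·√(89191) = 149.32 Hz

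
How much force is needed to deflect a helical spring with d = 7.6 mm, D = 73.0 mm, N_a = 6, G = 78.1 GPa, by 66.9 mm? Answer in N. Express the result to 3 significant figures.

934 N

k = Gd⁴/(8D³N_a) = (78.1×10³)(7.6⁴)/(8·73.0³·6) = 13.954 N/mm
F = k·δ = 13.954 × 66.9 = 933.52 N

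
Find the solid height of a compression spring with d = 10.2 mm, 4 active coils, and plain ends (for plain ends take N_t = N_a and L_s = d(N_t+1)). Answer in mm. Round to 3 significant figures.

plain ends: N_t = N_a = 4
L_s = d·(N_t+1) = 10.2 × 5 = 51 mm

51.0 mm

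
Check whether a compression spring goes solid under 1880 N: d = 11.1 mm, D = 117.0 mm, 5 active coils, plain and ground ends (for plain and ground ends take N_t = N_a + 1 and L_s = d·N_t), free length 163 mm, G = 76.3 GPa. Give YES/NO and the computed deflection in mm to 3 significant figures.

YES, δ = 104 mm

k = Gd⁴/(8D³N_a) = (76.3×10³)(11.1⁴)/(8·117.0³·5) = 18.08 N/mm
N_t = 6; L_s = 11.1·6 = 66.6 mm; δ_solid = L₀ − L_s = 163 − 66.6 = 96.4 mm
δ = F/k = 1880/18.08 = 103.98 mm
δ ≥ δ_solid → spring goes solid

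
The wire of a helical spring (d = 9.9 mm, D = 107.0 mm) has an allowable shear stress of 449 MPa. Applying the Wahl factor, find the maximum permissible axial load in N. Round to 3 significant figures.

C = D/d = 107.0/9.9 = 10.8081
K_W = (4C−1)/(4C−4) + 0.615/C = 42.232/39.232 + 0.0569 = 1.1334
τ_max = K·8FD/(πd³) → F_max = τ_allow·πd³/(8DK)
F_max = 449·π·9.9³/(8·107.0·1.1334) = 1.3687e+06/970.16 = 1410.8 N

1410 N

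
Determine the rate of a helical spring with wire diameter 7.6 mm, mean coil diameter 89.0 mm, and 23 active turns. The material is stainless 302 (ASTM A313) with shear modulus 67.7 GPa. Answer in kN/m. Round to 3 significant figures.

1.74 kN/m

k = Gd⁴/(8D³N_a) = (67.7×10³ × 7.6⁴) / (8 × 89.0³ × 23)
  = 2.25862e+08 / 1.29714e+08 = 1.7412 N/mm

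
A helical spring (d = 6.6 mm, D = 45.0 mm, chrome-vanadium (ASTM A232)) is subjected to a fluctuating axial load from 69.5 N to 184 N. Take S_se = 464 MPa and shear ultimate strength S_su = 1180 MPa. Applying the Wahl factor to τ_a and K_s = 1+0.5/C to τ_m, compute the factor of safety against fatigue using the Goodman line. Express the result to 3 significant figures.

C = D/d = 45.0/6.6 = 6.8182; K_W = (4C−1)/(4C−4)+0.615/C = 1.2191; K_s = 1+0.5/C = 1.0733
F_a = (F_max−F_min)/2 = 57.25 N; F_m = (F_max+F_min)/2 = 126.75 N
τ_a = K_W·8F_aD/(πd³) = 1.2191 × 22.819 = 27.819 MPa
τ_m = K_s·8F_mD/(πd³) = 1.0733 × 50.521 = 54.225 MPa
Goodman: 1/n_f = τ_a/S_se + τ_m/S_su = 27.819/464 + 54.225/1180 = 0.05995 + 0.04595 = 0.10591
n_f = 1/0.10591 = 9.442

9.44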